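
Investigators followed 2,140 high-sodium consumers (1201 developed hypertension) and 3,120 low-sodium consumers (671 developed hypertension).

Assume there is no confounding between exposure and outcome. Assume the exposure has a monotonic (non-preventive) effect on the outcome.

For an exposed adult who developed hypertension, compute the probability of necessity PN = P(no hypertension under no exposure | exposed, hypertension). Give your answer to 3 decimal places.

p₁ = P(outcome | exposed) = 1201/2140 = 0.56121
p₀ = P(outcome | unexposed) = 671/3120 = 0.21506
Under exogeneity and monotonicity, PN = (p₁ − p₀) / p₁.
PN = (0.56121 − 0.21506) / 0.56121 = 0.34615 / 0.56121 ≈ 0.6168

PN ≈ 0.617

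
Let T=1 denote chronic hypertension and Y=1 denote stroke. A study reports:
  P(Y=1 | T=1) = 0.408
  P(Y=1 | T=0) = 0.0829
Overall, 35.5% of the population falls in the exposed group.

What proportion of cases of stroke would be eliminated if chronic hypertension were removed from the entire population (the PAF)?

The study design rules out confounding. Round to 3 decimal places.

PAF ≈ 0.582

Let p₁ = 0.408, p₀ = 0.0829.
Overall risk P(Y=1) = π·p₁ + (1−π)·p₀ = 0.355×0.408 + 0.645×0.0829 = 0.19831.
Under exogeneity, PAF = [P(Y=1) − p₀] / P(Y=1).
PAF = (0.19831 − 0.0829) / 0.19831 ≈ 0.5820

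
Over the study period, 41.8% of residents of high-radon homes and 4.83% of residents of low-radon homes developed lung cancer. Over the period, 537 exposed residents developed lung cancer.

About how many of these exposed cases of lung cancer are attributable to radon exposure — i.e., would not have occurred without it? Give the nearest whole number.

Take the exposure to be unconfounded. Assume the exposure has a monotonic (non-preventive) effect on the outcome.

about 475 cases

p₁ = 0.418, p₀ = 0.0483.
PN = (p₁ − p₀)/p₁ = (0.418 − 0.0483) / 0.418 ≈ 0.88445.
Attributable cases ≈ PN × (exposed cases) = 0.88445 × 537 ≈ 474.95.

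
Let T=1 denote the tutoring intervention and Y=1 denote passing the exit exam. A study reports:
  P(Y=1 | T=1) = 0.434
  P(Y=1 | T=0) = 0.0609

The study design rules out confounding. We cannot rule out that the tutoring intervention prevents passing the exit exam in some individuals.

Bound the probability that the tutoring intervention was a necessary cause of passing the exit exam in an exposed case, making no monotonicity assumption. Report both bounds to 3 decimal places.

0.860 ≤ PN ≤ 1.000

Let p₁ = 0.434, p₀ = 0.0609.
Under exogeneity alone the bounds on PN are max{0,(p₁−p₀)/p₁} ≤ PN ≤ min{1,(1−p₀)/p₁}.
  lower = (p₁ − p₀)/p₁ = 0.3731 / 0.434 ≈ 0.8597
  upper = min{1, (1 − p₀)/p₁} = 0.9391 / 0.434 ≈ 2.1638 → capped at 1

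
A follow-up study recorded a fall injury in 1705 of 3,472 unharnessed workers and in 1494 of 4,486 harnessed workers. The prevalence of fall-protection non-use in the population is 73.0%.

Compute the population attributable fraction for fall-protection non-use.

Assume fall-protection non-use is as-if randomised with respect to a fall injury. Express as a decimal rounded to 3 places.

p₁ = P(outcome | exposed) = 1705/3472 = 0.49107
p₀ = P(outcome | unexposed) = 1494/4486 = 0.33304
Overall risk P(Y=1) = π·p₁ + (1−π)·p₀ = 0.73×0.49107 + 0.27×0.33304 = 0.4484.
Under exogeneity, PAF = [P(Y=1) − p₀] / P(Y=1).
PAF = (0.4484 − 0.33304) / 0.4484 ≈ 0.2573

PAF ≈ 0.257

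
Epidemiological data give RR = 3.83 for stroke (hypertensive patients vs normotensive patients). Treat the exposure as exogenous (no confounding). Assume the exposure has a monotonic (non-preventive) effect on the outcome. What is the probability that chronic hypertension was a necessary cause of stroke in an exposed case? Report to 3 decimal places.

PN ≈ 0.739

Under exogeneity and monotonicity, PN = (RR − 1) / RR = 1 − 1/RR.
PN = (3.83 − 1) / 3.83 = 2.83 / 3.83 ≈ 0.7389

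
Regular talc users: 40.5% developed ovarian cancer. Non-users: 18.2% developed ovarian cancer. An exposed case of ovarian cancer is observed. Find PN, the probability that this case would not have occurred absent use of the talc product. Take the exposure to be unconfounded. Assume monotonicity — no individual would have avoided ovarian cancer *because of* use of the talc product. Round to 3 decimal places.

PN ≈ 0.551

p₁ = 0.405, p₀ = 0.182.
Under exogeneity and monotonicity, PN = (p₁ − p₀) / p₁.
PN = (0.405 − 0.182) / 0.405 = 0.223 / 0.405 ≈ 0.5506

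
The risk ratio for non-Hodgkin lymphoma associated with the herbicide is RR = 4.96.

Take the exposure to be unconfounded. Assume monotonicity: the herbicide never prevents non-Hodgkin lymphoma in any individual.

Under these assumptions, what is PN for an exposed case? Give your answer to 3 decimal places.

Under exogeneity and monotonicity, PN = (RR − 1) / RR = 1 − 1/RR.
PN = (4.96 − 1) / 4.96 = 3.96 / 4.96 ≈ 0.7984

PN ≈ 0.798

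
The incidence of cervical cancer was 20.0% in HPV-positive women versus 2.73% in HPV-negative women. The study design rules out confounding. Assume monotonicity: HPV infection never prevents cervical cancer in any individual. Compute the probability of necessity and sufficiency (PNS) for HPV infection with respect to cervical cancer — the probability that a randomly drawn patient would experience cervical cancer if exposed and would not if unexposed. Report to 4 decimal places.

p₁ = 0.2, p₀ = 0.0273.
Under exogeneity and monotonicity, PNS = p₁ − p₀.
PNS = 0.2 − 0.0273 = 0.1727

PNS ≈ 0.1727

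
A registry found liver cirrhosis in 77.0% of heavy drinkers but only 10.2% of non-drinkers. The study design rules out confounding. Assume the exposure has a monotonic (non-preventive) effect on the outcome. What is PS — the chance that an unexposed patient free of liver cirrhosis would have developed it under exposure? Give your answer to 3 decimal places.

PS ≈ 0.744

p₁ = 0.77, p₀ = 0.102.
Under exogeneity and monotonicity, PS = (p₁ − p₀) / (1 − p₀).
PS = (0.77 − 0.102) / (1 − 0.102) = 0.668 / 0.898 ≈ 0.7439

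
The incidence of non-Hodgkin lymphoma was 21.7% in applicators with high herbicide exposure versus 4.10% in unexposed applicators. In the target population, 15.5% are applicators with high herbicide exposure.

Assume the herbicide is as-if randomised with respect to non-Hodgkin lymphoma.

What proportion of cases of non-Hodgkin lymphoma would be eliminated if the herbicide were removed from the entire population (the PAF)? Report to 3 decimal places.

PAF ≈ 0.400

p₁ = 0.217, p₀ = 0.041.
Overall risk P(Y=1) = π·p₁ + (1−π)·p₀ = 0.155×0.217 + 0.845×0.041 = 0.06828.
Under exogeneity, PAF = [P(Y=1) − p₀] / P(Y=1).
PAF = (0.06828 − 0.041) / 0.06828 ≈ 0.3995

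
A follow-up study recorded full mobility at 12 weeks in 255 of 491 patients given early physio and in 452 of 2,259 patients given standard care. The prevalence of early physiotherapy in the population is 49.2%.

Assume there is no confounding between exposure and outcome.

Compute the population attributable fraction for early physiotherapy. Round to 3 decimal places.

PAF ≈ 0.440

p₁ = P(outcome | exposed) = 255/491 = 0.51935
p₀ = P(outcome | unexposed) = 452/2259 = 0.20009
Overall risk P(Y=1) = π·p₁ + (1−π)·p₀ = 0.492×0.51935 + 0.508×0.20009 = 0.35716.
Under exogeneity, PAF = [P(Y=1) − p₀] / P(Y=1).
PAF = (0.35716 − 0.20009) / 0.35716 ≈ 0.4398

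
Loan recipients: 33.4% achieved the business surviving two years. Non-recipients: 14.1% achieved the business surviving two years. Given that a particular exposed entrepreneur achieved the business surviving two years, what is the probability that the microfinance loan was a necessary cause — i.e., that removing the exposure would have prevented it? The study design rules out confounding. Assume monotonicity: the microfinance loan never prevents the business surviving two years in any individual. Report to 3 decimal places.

PN ≈ 0.578

p₁ = 0.334, p₀ = 0.141.
Under exogeneity and monotonicity, PN = (p₁ − p₀) / p₁.
PN = (0.334 − 0.141) / 0.334 = 0.193 / 0.334 ≈ 0.5778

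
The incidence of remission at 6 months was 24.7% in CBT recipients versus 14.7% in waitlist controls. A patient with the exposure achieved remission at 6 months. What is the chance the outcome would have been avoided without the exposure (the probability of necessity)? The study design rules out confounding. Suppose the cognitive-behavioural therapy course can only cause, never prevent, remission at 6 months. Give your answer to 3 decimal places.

p₁ = 0.247, p₀ = 0.147.
Under exogeneity and monotonicity, PN = (p₁ − p₀) / p₁.
PN = (0.247 − 0.147) / 0.247 = 0.1 / 0.247 ≈ 0.4049

PN ≈ 0.405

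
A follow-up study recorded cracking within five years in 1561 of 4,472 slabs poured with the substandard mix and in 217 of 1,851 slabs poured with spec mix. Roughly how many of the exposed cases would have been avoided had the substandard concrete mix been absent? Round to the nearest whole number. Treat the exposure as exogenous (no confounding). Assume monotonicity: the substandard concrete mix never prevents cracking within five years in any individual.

p₁ = P(outcome | exposed) = 1561/4472 = 0.34906
p₀ = P(outcome | unexposed) = 217/1851 = 0.11723
PN = (p₁ − p₀)/p₁ = (0.34906 − 0.11723) / 0.34906 ≈ 0.66414.
Attributable cases ≈ PN × (exposed cases) = 0.66414 × 1561 ≈ 1036.73.

about 1037 cases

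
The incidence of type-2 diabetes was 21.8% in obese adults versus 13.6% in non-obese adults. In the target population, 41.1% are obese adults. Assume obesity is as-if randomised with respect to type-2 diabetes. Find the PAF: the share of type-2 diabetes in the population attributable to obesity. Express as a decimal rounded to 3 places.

p₁ = 0.218, p₀ = 0.136.
Overall risk P(Y=1) = π·p₁ + (1−π)·p₀ = 0.411×0.218 + 0.589×0.136 = 0.1697.
Under exogeneity, PAF = [P(Y=1) − p₀] / P(Y=1).
PAF = (0.1697 − 0.136) / 0.1697 ≈ 0.1986

PAF ≈ 0.199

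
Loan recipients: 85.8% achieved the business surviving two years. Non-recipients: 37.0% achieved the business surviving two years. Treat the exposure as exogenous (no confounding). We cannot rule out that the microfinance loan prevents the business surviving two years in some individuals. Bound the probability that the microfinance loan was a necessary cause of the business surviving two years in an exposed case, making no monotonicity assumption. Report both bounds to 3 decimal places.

p₁ = 0.858, p₀ = 0.37.
Under exogeneity alone the bounds on PN are max{0,(p₁−p₀)/p₁} ≤ PN ≤ min{1,(1−p₀)/p₁}.
  lower = (p₁ − p₀)/p₁ = 0.488 / 0.858 ≈ 0.5688
  upper = min{1, (1 − p₀)/p₁} = 0.63 / 0.858 ≈ 0.7343

0.569 ≤ PN ≤ 0.734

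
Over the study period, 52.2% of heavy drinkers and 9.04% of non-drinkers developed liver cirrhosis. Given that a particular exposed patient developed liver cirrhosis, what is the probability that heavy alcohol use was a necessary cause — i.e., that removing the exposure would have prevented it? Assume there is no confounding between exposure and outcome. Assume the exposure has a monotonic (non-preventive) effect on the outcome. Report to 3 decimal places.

PN ≈ 0.827

p₁ = 0.522, p₀ = 0.0904.
Under exogeneity and monotonicity, PN = (p₁ − p₀) / p₁.
PN = (0.522 − 0.0904) / 0.522 = 0.4316 / 0.522 ≈ 0.8268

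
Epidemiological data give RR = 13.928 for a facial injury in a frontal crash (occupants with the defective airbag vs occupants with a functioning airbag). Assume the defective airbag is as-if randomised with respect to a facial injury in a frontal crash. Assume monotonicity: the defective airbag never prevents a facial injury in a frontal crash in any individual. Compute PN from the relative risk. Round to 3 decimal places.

PN ≈ 0.928

Under exogeneity and monotonicity, PN = (RR − 1) / RR = 1 − 1/RR.
PN = (13.928 − 1) / 13.928 = 12.93 / 13.928 ≈ 0.9282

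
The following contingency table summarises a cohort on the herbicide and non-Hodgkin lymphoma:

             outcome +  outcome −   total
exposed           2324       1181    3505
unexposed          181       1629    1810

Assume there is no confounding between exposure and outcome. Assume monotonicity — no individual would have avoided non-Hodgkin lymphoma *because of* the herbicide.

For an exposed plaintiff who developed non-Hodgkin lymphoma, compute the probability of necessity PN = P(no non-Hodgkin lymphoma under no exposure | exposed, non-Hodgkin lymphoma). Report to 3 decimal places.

PN ≈ 0.849

p₁ = P(outcome | exposed) = 2324/3505 = 0.66305
p₀ = P(outcome | unexposed) = 181/1810 = 0.1
Under exogeneity and monotonicity, PN = (p₁ − p₀) / p₁.
PN = (0.66305 − 0.1) / 0.66305 = 0.56305 / 0.66305 ≈ 0.8492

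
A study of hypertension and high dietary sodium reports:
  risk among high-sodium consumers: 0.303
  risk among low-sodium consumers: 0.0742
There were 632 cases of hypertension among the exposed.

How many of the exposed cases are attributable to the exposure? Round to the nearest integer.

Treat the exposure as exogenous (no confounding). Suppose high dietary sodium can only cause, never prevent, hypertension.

about 477 cases

Let p₁ = 0.303, p₀ = 0.0742.
PN = (p₁ − p₀)/p₁ = (0.303 − 0.0742) / 0.303 ≈ 0.75512.
Attributable cases ≈ PN × (exposed cases) = 0.75512 × 632 ≈ 477.23.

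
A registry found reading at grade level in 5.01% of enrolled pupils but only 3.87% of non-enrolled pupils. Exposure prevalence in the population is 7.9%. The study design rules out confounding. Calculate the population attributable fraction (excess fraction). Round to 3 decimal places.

PAF ≈ 0.023

p₁ = 0.0501, p₀ = 0.0387.
Overall risk P(Y=1) = π·p₁ + (1−π)·p₀ = 0.079×0.0501 + 0.921×0.0387 = 0.039601.
Under exogeneity, PAF = [P(Y=1) − p₀] / P(Y=1).
PAF = (0.039601 − 0.0387) / 0.039601 ≈ 0.0227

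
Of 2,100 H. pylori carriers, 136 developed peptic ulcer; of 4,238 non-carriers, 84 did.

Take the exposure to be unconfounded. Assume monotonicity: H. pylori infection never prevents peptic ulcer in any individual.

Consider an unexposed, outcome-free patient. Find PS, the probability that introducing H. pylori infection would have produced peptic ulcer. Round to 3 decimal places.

p₁ = P(outcome | exposed) = 136/2100 = 0.064762
p₀ = P(outcome | unexposed) = 84/4238 = 0.019821
Under exogeneity and monotonicity, PS = (p₁ − p₀) / (1 − p₀).
PS = (0.064762 − 0.019821) / (1 − 0.019821) = 0.044941 / 0.98018 ≈ 0.0459

PS ≈ 0.046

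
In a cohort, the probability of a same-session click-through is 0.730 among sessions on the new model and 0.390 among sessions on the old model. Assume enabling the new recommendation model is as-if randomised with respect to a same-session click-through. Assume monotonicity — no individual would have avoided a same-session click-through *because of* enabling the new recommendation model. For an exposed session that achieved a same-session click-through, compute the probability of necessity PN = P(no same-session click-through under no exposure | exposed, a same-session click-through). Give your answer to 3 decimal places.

PN ≈ 0.466

Let p₁ = 0.73, p₀ = 0.39.
Under exogeneity and monotonicity, PN = (p₁ − p₀) / p₁.
PN = (0.73 − 0.39) / 0.73 = 0.34 / 0.73 ≈ 0.4658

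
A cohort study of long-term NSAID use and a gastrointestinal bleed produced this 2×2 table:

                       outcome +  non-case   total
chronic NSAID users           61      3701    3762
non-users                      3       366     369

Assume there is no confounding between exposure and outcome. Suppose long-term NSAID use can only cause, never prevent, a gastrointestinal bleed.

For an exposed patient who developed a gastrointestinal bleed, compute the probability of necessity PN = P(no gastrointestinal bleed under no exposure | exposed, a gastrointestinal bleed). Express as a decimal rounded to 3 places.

p₁ = P(outcome | exposed) = 61/3762 = 0.016215
p₀ = P(outcome | unexposed) = 3/369 = 0.0081301
Under exogeneity and monotonicity, PN = (p₁ − p₀) / p₁.
PN = (0.016215 − 0.0081301) / 0.016215 = 0.0080847 / 0.016215 ≈ 0.4986

PN ≈ 0.499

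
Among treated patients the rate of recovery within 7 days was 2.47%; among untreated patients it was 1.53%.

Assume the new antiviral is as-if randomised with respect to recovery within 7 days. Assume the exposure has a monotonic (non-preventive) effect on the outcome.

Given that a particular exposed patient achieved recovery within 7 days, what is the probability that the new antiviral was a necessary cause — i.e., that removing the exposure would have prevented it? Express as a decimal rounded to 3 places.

p₁ = 0.0247, p₀ = 0.0153.
Under exogeneity and monotonicity, PN = (p₁ − p₀) / p₁.
PN = (0.0247 − 0.0153) / 0.0247 = 0.0094 / 0.0247 ≈ 0.3806

PN ≈ 0.381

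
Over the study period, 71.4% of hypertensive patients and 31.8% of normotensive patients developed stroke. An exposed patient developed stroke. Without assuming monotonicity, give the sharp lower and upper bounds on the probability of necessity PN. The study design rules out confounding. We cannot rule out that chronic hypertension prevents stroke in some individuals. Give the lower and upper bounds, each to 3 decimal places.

p₁ = 0.714, p₀ = 0.318.
Under exogeneity alone the bounds on PN are max{0,(p₁−p₀)/p₁} ≤ PN ≤ min{1,(1−p₀)/p₁}.
  lower = (p₁ − p₀)/p₁ = 0.396 / 0.714 ≈ 0.5546
  upper = min{1, (1 − p₀)/p₁} = 0.682 / 0.714 ≈ 0.9552

0.555 ≤ PN ≤ 0.955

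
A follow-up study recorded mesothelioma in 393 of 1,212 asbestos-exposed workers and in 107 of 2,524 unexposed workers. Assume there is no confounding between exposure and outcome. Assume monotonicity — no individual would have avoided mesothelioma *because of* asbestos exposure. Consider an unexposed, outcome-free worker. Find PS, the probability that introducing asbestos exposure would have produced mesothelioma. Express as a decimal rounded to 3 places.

PS ≈ 0.294

p₁ = P(outcome | exposed) = 393/1212 = 0.32426
p₀ = P(outcome | unexposed) = 107/2524 = 0.042393
Under exogeneity and monotonicity, PS = (p₁ − p₀) / (1 − p₀).
PS = (0.32426 − 0.042393) / (1 − 0.042393) = 0.28186 / 0.95761 ≈ 0.2943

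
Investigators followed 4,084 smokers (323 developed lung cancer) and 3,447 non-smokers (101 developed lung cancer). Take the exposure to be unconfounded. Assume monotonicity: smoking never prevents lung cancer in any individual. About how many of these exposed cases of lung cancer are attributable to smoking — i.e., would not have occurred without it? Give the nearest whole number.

p₁ = P(outcome | exposed) = 323/4084 = 0.079089
p₀ = P(outcome | unexposed) = 101/3447 = 0.029301
PN = (p₁ − p₀)/p₁ = (0.079089 − 0.029301) / 0.079089 ≈ 0.62952.
Attributable cases ≈ PN × (exposed cases) = 0.62952 × 323 ≈ 203.34.

about 203 cases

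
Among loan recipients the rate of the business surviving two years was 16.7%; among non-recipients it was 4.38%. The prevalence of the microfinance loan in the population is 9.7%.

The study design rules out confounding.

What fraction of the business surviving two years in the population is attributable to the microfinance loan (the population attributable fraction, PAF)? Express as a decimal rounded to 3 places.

p₁ = 0.167, p₀ = 0.0438.
Overall risk P(Y=1) = π·p₁ + (1−π)·p₀ = 0.097×0.167 + 0.903×0.0438 = 0.05575.
Under exogeneity, PAF = [P(Y=1) − p₀] / P(Y=1).
PAF = (0.05575 − 0.0438) / 0.05575 ≈ 0.2144

PAF ≈ 0.214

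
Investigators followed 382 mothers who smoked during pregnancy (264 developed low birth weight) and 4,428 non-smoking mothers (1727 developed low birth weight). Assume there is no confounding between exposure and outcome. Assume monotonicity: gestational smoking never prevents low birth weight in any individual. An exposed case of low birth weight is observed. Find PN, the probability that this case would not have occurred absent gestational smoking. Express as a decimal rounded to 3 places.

p₁ = P(outcome | exposed) = 264/382 = 0.6911
p₀ = P(outcome | unexposed) = 1727/4428 = 0.39002
Under exogeneity and monotonicity, PN = (p₁ − p₀) / p₁.
PN = (0.6911 − 0.39002) / 0.6911 = 0.30108 / 0.6911 ≈ 0.4357

PN ≈ 0.436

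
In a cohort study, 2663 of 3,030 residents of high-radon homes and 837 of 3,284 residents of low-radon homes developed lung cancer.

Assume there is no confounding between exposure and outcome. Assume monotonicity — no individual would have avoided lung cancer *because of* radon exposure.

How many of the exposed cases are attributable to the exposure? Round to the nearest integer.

about 1891 cases

p₁ = P(outcome | exposed) = 2663/3030 = 0.87888
p₀ = P(outcome | unexposed) = 837/3284 = 0.25487
PN = (p₁ − p₀)/p₁ = (0.87888 − 0.25487) / 0.87888 ≈ 0.71000.
Attributable cases ≈ PN × (exposed cases) = 0.71000 × 2663 ≈ 1890.74.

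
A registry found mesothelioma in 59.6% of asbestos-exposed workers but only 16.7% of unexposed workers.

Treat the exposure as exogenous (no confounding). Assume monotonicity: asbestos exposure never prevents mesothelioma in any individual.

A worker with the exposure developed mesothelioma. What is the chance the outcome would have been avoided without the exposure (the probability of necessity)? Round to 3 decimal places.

p₁ = 0.596, p₀ = 0.167.
Under exogeneity and monotonicity, PN = (p₁ − p₀) / p₁.
PN = (0.596 − 0.167) / 0.596 = 0.429 / 0.596 ≈ 0.7198

PN ≈ 0.720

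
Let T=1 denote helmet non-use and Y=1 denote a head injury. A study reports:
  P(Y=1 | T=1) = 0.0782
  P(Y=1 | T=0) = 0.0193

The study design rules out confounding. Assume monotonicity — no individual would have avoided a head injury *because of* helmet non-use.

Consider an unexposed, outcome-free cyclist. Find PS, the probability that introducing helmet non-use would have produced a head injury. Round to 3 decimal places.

Let p₁ = 0.0782, p₀ = 0.0193.
Under exogeneity and monotonicity, PS = (p₁ − p₀) / (1 − p₀).
PS = (0.0782 − 0.0193) / (1 − 0.0193) = 0.0589 / 0.9807 ≈ 0.0601

PS ≈ 0.060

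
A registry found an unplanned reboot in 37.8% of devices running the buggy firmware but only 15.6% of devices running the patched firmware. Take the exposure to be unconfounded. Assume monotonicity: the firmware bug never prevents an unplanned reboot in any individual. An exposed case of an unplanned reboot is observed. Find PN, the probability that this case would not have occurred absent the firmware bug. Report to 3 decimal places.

PN ≈ 0.587

p₁ = 0.378, p₀ = 0.156.
Under exogeneity and monotonicity, PN = (p₁ − p₀) / p₁.
PN = (0.378 − 0.156) / 0.378 = 0.222 / 0.378 ≈ 0.5873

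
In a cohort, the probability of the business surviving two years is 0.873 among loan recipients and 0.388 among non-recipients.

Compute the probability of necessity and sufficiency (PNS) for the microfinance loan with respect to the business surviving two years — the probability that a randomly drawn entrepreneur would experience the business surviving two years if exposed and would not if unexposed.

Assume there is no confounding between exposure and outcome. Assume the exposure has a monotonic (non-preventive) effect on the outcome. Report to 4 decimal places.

PNS ≈ 0.4850

Let p₁ = 0.873, p₀ = 0.388.
Under exogeneity and monotonicity, PNS = p₁ − p₀.
PNS = 0.873 − 0.388 = 0.485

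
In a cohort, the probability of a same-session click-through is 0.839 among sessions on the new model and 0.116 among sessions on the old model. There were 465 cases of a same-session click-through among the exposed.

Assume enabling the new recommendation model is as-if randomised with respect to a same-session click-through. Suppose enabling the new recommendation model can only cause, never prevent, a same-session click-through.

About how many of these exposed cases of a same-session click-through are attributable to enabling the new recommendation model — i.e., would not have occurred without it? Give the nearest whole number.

about 401 cases

Let p₁ = 0.839, p₀ = 0.116.
PN = (p₁ − p₀)/p₁ = (0.839 − 0.116) / 0.839 ≈ 0.86174.
Attributable cases ≈ PN × (exposed cases) = 0.86174 × 465 ≈ 400.71.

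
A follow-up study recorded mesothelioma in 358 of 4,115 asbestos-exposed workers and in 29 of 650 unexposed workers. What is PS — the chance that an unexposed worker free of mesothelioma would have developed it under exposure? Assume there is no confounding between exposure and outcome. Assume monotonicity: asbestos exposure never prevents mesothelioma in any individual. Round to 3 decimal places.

p₁ = P(outcome | exposed) = 358/4115 = 0.086999
p₀ = P(outcome | unexposed) = 29/650 = 0.044615
Under exogeneity and monotonicity, PS = (p₁ − p₀) / (1 − p₀).
PS = (0.086999 − 0.044615) / (1 − 0.044615) = 0.042383 / 0.95538 ≈ 0.0444

PS ≈ 0.044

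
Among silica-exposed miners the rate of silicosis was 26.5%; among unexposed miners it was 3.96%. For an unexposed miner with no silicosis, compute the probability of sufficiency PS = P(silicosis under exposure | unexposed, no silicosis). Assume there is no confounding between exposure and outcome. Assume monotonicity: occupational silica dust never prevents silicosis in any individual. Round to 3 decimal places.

p₁ = 0.265, p₀ = 0.0396.
Under exogeneity and monotonicity, PS = (p₁ − p₀) / (1 − p₀).
PS = (0.265 − 0.0396) / (1 − 0.0396) = 0.2254 / 0.9604 ≈ 0.2347

PS ≈ 0.235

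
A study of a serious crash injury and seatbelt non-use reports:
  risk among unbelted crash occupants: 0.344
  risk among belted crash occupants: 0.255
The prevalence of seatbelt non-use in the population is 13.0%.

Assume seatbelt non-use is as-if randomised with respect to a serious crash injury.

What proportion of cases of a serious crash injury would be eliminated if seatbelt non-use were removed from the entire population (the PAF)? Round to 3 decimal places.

Let p₁ = 0.344, p₀ = 0.255.
Overall risk P(Y=1) = π·p₁ + (1−π)·p₀ = 0.13×0.344 + 0.87×0.255 = 0.26657.
Under exogeneity, PAF = [P(Y=1) − p₀] / P(Y=1).
PAF = (0.26657 − 0.255) / 0.26657 ≈ 0.0434

PAF ≈ 0.043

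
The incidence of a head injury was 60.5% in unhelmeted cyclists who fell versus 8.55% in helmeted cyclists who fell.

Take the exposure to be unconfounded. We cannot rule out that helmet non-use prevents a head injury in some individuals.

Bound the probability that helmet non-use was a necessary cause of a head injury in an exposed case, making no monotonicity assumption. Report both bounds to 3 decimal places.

p₁ = 0.605, p₀ = 0.0855.
Under exogeneity alone the bounds on PN are max{0,(p₁−p₀)/p₁} ≤ PN ≤ min{1,(1−p₀)/p₁}.
  lower = (p₁ − p₀)/p₁ = 0.5195 / 0.605 ≈ 0.8587
  upper = min{1, (1 − p₀)/p₁} = 0.9145 / 0.605 ≈ 1.5116 → capped at 1

0.859 ≤ PN ≤ 1.000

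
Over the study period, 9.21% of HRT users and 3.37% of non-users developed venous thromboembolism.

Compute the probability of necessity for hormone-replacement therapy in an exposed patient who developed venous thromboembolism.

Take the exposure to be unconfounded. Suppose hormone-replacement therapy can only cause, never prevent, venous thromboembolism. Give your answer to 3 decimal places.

p₁ = 0.0921, p₀ = 0.0337.
Under exogeneity and monotonicity, PN = (p₁ − p₀) / p₁.
PN = (0.0921 − 0.0337) / 0.0921 = 0.0584 / 0.0921 ≈ 0.6341

PN ≈ 0.634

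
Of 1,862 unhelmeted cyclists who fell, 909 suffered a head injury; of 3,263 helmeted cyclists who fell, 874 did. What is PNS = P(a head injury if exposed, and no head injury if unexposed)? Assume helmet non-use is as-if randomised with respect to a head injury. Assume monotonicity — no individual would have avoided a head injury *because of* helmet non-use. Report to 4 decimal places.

PNS ≈ 0.2203

p₁ = P(outcome | exposed) = 909/1862 = 0.48818
p₀ = P(outcome | unexposed) = 874/3263 = 0.26785
Under exogeneity and monotonicity, PNS = p₁ − p₀.
PNS = 0.48818 − 0.26785 = 0.22033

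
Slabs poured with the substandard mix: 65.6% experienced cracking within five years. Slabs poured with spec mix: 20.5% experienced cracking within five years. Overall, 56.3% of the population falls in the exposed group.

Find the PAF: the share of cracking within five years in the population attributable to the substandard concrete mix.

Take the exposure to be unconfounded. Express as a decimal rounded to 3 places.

p₁ = 0.656, p₀ = 0.205.
Overall risk P(Y=1) = π·p₁ + (1−π)·p₀ = 0.563×0.656 + 0.437×0.205 = 0.45891.
Under exogeneity, PAF = [P(Y=1) − p₀] / P(Y=1).
PAF = (0.45891 − 0.205) / 0.45891 ≈ 0.5533

PAF ≈ 0.553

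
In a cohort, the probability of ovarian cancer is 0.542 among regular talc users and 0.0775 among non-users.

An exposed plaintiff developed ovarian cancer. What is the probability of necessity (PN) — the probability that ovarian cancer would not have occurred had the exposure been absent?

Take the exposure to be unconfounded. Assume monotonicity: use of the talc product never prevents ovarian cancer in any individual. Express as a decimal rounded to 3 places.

Let p₁ = 0.542, p₀ = 0.0775.
Under exogeneity and monotonicity, PN = (p₁ − p₀) / p₁.
PN = (0.542 − 0.0775) / 0.542 = 0.4645 / 0.542 ≈ 0.8570

PN ≈ 0.857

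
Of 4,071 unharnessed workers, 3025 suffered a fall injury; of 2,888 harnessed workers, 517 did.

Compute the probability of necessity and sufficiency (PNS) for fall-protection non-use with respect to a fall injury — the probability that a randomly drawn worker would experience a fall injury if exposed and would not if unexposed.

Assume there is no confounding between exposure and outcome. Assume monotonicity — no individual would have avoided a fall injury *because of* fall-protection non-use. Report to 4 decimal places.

p₁ = P(outcome | exposed) = 3025/4071 = 0.74306
p₀ = P(outcome | unexposed) = 517/2888 = 0.17902
Under exogeneity and monotonicity, PNS = p₁ − p₀.
PNS = 0.74306 − 0.17902 = 0.56404

PNS ≈ 0.5640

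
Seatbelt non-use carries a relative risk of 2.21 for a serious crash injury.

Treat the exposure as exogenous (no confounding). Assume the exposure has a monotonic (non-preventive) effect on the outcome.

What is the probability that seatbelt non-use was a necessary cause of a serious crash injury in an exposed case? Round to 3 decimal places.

PN ≈ 0.548

Under exogeneity and monotonicity, PN = (RR − 1) / RR = 1 − 1/RR.
PN = (2.21 − 1) / 2.21 = 1.21 / 2.21 ≈ 0.5475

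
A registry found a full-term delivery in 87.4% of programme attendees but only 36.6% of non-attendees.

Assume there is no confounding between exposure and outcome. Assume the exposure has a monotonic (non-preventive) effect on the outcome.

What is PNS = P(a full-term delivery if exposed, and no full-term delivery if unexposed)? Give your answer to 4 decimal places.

p₁ = 0.874, p₀ = 0.366.
Under exogeneity and monotonicity, PNS = p₁ − p₀.
PNS = 0.874 − 0.366 = 0.508

PNS ≈ 0.5080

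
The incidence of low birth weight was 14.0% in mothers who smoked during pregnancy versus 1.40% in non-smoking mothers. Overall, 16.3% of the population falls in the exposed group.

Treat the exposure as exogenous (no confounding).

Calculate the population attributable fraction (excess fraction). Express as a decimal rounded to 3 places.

p₁ = 0.14, p₀ = 0.014.
Overall risk P(Y=1) = π·p₁ + (1−π)·p₀ = 0.163×0.14 + 0.837×0.014 = 0.034538.
Under exogeneity, PAF = [P(Y=1) − p₀] / P(Y=1).
PAF = (0.034538 − 0.014) / 0.034538 ≈ 0.5946

PAF ≈ 0.595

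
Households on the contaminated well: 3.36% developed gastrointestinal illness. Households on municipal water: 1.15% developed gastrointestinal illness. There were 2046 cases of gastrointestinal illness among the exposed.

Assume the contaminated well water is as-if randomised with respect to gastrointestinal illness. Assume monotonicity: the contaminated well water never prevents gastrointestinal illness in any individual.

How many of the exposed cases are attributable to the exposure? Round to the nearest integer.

about 1346 cases

p₁ = 0.0336, p₀ = 0.0115.
PN = (p₁ − p₀)/p₁ = (0.0336 − 0.0115) / 0.0336 ≈ 0.65774.
Attributable cases ≈ PN × (exposed cases) = 0.65774 × 2046 ≈ 1345.73.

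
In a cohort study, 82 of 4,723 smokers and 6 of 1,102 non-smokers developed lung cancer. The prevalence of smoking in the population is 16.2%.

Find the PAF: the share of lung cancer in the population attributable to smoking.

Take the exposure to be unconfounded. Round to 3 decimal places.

PAF ≈ 0.262

p₁ = P(outcome | exposed) = 82/4723 = 0.017362
p₀ = P(outcome | unexposed) = 6/1102 = 0.0054446
Overall risk P(Y=1) = π·p₁ + (1−π)·p₀ = 0.162×0.017362 + 0.838×0.0054446 = 0.0073752.
Under exogeneity, PAF = [P(Y=1) − p₀] / P(Y=1).
PAF = (0.0073752 − 0.0054446) / 0.0073752 ≈ 0.2618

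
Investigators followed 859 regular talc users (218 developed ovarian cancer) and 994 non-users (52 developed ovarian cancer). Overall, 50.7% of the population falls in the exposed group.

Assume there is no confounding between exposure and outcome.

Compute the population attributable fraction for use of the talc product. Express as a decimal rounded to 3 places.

PAF ≈ 0.661

p₁ = P(outcome | exposed) = 218/859 = 0.25378
p₀ = P(outcome | unexposed) = 52/994 = 0.052314
Overall risk P(Y=1) = π·p₁ + (1−π)·p₀ = 0.507×0.25378 + 0.493×0.052314 = 0.15446.
Under exogeneity, PAF = [P(Y=1) − p₀] / P(Y=1).
PAF = (0.15446 − 0.052314) / 0.15446 ≈ 0.6613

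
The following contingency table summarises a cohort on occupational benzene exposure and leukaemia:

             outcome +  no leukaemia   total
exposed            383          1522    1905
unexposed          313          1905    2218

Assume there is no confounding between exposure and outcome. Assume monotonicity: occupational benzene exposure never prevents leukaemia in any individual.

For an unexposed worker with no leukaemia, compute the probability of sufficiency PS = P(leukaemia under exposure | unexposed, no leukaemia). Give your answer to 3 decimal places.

PS ≈ 0.070

p₁ = P(outcome | exposed) = 383/1905 = 0.20105
p₀ = P(outcome | unexposed) = 313/2218 = 0.14112
Under exogeneity and monotonicity, PS = (p₁ − p₀)/(1 − p₀).
PS = (0.20105 − 0.14112) / 0.85888 ≈ 0.0698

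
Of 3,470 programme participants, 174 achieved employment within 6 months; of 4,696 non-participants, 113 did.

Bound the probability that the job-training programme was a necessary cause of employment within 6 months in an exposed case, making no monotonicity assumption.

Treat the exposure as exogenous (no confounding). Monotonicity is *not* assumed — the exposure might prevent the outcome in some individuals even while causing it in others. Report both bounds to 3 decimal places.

0.520 ≤ PN ≤ 1.000

p₁ = P(outcome | exposed) = 174/3470 = 0.050144
p₀ = P(outcome | unexposed) = 113/4696 = 0.024063
Under exogeneity alone the bounds on PN are max{0,(p₁−p₀)/p₁} ≤ PN ≤ min{1,(1−p₀)/p₁}.
  lower = (p₁ − p₀)/p₁ = 0.026081 / 0.050144 ≈ 0.5201
  upper = min{1, (1 − p₀)/p₁} = 0.97594 / 0.050144 ≈ 19.4627 → capped at 1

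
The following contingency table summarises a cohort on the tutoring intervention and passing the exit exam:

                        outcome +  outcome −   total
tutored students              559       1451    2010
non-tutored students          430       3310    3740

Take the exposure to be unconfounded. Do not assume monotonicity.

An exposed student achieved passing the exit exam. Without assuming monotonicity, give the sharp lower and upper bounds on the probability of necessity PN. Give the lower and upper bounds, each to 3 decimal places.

p₁ = P(outcome | exposed) = 559/2010 = 0.27811
p₀ = P(outcome | unexposed) = 430/3740 = 0.11497
Under exogeneity alone the bounds on PN are max{0,(p₁−p₀)/p₁} ≤ PN ≤ min{1,(1−p₀)/p₁}.
  lower = (p₁ − p₀)/p₁ = 0.16314 / 0.27811 ≈ 0.5866
  upper = min{1, (1 − p₀)/p₁} = 0.88503 / 0.27811 ≈ 3.1823 → capped at 1

0.587 ≤ PN ≤ 1.000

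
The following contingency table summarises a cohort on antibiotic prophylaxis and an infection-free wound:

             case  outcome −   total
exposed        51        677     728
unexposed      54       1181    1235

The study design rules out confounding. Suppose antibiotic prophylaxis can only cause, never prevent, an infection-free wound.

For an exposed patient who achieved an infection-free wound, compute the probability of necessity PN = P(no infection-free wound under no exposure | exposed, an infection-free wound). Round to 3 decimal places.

p₁ = P(outcome | exposed) = 51/728 = 0.070055
p₀ = P(outcome | unexposed) = 54/1235 = 0.043725
Under exogeneity and monotonicity, PN = (p₁ − p₀)/p₁.
PN = (0.070055 − 0.043725) / 0.070055 ≈ 0.3759

PN ≈ 0.376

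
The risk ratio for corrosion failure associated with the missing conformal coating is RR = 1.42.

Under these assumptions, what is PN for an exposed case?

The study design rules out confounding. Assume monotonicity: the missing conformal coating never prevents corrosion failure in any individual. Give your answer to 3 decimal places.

Under exogeneity and monotonicity, PN = (RR − 1) / RR = 1 − 1/RR.
PN = (1.42 − 1) / 1.42 = 0.42 / 1.42 ≈ 0.2958

PN ≈ 0.296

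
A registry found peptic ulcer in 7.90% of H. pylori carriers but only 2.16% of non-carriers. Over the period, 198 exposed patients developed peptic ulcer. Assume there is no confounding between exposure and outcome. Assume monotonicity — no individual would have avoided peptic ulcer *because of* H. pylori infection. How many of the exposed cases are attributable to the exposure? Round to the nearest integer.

about 144 cases

p₁ = 0.079, p₀ = 0.0216.
PN = (p₁ − p₀)/p₁ = (0.079 − 0.0216) / 0.079 ≈ 0.72658.
Attributable cases ≈ PN × (exposed cases) = 0.72658 × 198 ≈ 143.86.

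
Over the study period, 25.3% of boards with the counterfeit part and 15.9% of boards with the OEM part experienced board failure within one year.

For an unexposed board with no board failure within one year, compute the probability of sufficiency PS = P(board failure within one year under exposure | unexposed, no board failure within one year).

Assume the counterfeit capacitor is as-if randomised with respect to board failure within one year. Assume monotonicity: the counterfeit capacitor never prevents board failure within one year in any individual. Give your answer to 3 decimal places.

p₁ = 0.253, p₀ = 0.159.
Under exogeneity and monotonicity, PS = (p₁ − p₀) / (1 − p₀).
PS = (0.253 − 0.159) / (1 − 0.159) = 0.094 / 0.841 ≈ 0.1118

PS ≈ 0.112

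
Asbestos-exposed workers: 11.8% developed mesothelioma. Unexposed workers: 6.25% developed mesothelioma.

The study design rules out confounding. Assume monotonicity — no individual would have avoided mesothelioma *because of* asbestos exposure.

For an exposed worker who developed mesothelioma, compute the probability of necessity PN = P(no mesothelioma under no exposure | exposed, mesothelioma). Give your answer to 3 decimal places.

PN ≈ 0.470

p₁ = 0.118, p₀ = 0.0625.
Under exogeneity and monotonicity, PN = (p₁ − p₀) / p₁.
PN = (0.118 − 0.0625) / 0.118 = 0.0555 / 0.118 ≈ 0.4703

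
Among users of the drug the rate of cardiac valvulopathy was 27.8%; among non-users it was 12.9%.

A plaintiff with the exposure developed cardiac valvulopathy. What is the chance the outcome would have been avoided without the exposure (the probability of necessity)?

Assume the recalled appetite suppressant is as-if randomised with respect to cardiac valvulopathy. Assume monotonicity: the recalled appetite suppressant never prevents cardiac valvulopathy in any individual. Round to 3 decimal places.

p₁ = 0.278, p₀ = 0.129.
Under exogeneity and monotonicity, PN = (p₁ − p₀) / p₁.
PN = (0.278 − 0.129) / 0.278 = 0.149 / 0.278 ≈ 0.5360

PN ≈ 0.536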